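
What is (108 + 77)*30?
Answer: 5550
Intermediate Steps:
(108 + 77)*30 = 185*30 = 5550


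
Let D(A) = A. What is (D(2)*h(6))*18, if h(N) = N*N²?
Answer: 7776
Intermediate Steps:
h(N) = N³
(D(2)*h(6))*18 = (2*6³)*18 = (2*216)*18 = 432*18 = 7776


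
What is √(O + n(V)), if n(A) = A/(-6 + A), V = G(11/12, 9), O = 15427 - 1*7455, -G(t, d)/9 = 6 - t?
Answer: √37958901/69 ≈ 89.291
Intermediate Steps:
G(t, d) = -54 + 9*t (G(t, d) = -9*(6 - t) = -54 + 9*t)
O = 7972 (O = 15427 - 7455 = 7972)
V = -183/4 (V = -54 + 9*(11/12) = -54 + 33/4 = -183/4 ≈ -45.750)
n(A) = A/(-6 + A)
√(O + n(V)) = √(7972 - 183/(4*(-6 - 183/4))) = √(7972 - 183/(4*(-207/4))) = √(7972 - 183/4*(-4/207)) = √(7972 + 61/69) = √(550129/69) = √37958901/69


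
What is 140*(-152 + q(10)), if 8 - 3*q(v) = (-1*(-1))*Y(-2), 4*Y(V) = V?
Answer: -62650/3 ≈ -20883.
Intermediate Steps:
Y(V) = V/4
q(v) = 17/6 (q(v) = 8/3 - (-1*(-1))*(1/4)*(-2)/3 = 8/3 - (-1)/(3*2) = 8/3 - 1/3*(-1/2) = 8/3 + 1/6 = 17/6)
140*(-152 + q(10)) = 140*(-152 + 17/6) = 140*(-895/6) = -62650/3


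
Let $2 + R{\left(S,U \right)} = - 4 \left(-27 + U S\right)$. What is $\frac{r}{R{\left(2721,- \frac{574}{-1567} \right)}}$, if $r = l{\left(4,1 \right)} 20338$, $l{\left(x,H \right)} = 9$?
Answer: $- \frac{143413407}{3040657} \approx -47.165$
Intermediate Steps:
$r = 183042$ ($r = 9 \cdot 20338 = 183042$)
$R{\left(S,U \right)} = 106 - 4 S U$ ($R{\left(S,U \right)} = -2 - 4 \left(-27 + U S\right) = -2 - 4 \left(-27 + S U\right) = -2 - \left(-108 + 4 S U\right) = 106 - 4 S U$)
$\frac{r}{R{\left(2721,- \frac{574}{-1567} \right)}} = \frac{183042}{106 - 10884 \left(- \frac{574}{-1567}\right)} = \frac{183042}{106 - 10884 \left(\left(-574\right) \left(- \frac{1}{1567}\right)\right)} = \frac{183042}{106 - 10884 \cdot \frac{574}{1567}} = \frac{183042}{106 - \frac{6247416}{1567}} = \frac{183042}{- \frac{6081314}{1567}} = 183042 \left(- \frac{1567}{6081314}\right) = - \frac{143413407}{3040657}$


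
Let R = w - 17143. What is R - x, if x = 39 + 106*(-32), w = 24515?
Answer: 10725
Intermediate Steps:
x = -3353 (x = 39 - 3392 = -3353)
R = 7372 (R = 24515 - 17143 = 7372)
R - x = 7372 - 1*(-3353) = 7372 + 3353 = 10725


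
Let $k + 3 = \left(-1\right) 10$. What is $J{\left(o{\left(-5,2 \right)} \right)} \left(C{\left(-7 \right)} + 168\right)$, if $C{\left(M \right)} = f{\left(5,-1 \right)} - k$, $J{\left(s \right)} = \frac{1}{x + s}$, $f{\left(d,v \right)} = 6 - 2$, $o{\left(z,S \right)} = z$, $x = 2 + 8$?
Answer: $37$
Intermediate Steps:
$x = 10$
$k = -13$ ($k = -3 - 10 = -13$)
$f{\left(d,v \right)} = 4$ ($f{\left(d,v \right)} = 6 - 2 = 4$)
$J{\left(s \right)} = \frac{1}{10 + s}$
$C{\left(M \right)} = 17$ ($C{\left(M \right)} = 4 - -13 = 4 + 13 = 17$)
$J{\left(o{\left(-5,2 \right)} \right)} \left(C{\left(-7 \right)} + 168\right) = \frac{17 + 168}{10 - 5} = \frac{1}{5} \cdot 185 = 37$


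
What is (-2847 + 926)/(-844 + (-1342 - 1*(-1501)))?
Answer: 1921/685 ≈ 2.8044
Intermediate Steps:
(-2847 + 926)/(-844 + (-1342 - 1*(-1501))) = -1921/(-844 + (-1342 + 1501)) = -1921/(-844 + 159) = -1921/(-685) = -1921*(-1/685) = 1921/685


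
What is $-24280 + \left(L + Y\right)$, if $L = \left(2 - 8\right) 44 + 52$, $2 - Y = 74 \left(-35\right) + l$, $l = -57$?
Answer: $-21843$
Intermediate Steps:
$Y = 2649$ ($Y = 2 - \left(74 \left(-35\right) - 57\right) = 2 - \left(-2590 - 57\right) = 2 - -2647 = 2 + 2647 = 2649$)
$L = -212$ ($L = \left(2 - 8\right) 44 + 52 = \left(-6\right) 44 + 52 = -264 + 52 = -212$)
$-24280 + \left(L + Y\right) = -24280 + \left(-212 + 2649\right) = -24280 + 2437 = -21843$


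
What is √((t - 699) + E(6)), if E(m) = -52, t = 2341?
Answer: √1590 ≈ 39.875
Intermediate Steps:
√((t - 699) + E(6)) = √((2341 - 699) - 52) = √(1642 - 52) = √1590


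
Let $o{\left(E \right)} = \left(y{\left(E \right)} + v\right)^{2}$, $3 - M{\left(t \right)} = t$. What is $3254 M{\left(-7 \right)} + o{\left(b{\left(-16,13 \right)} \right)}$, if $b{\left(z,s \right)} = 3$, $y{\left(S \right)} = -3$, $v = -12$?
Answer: $32765$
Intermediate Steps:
$M{\left(t \right)} = 3 - t$
$o{\left(E \right)} = 225$ ($o{\left(E \right)} = \left(-3 - 12\right)^{2} = \left(-15\right)^{2} = 225$)
$3254 M{\left(-7 \right)} + o{\left(b{\left(-16,13 \right)} \right)} = 3254 \left(3 - -7\right) + 225 = 3254 \left(3 + 7\right) + 225 = 3254 \cdot 10 + 225 = 32540 + 225 = 32765$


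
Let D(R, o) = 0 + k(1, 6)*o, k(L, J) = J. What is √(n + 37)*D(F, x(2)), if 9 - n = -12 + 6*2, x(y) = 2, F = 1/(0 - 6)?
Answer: 12*√46 ≈ 81.388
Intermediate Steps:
F = -⅙ (F = 1/(-6) = -⅙ ≈ -0.16667)
n = 9 (n = 9 - (-12 + 6*2) = 9 - (-12 + 12) = 9 - 1*0 = 9 + 0 = 9)
D(R, o) = 6*o (D(R, o) = 0 + 6*o = 6*o)
√(n + 37)*D(F, x(2)) = √(9 + 37)*(6*2) = √46*12 = 12*√46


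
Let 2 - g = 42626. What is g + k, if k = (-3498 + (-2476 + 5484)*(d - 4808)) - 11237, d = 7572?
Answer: 8256753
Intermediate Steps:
g = -42624 (g = 2 - 1*42626 = 2 - 42626 = -42624)
k = 8299377 (k = (-3498 + (-2476 + 5484)*(7572 - 4808)) - 11237 = (-3498 + 3008*2764) - 11237 = (-3498 + 8314112) - 11237 = 8310614 - 11237 = 8299377)
g + k = -42624 + 8299377 = 8256753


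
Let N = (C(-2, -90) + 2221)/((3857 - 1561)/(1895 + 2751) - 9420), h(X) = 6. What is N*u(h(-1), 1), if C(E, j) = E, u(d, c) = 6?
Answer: -15464211/10940756 ≈ -1.4135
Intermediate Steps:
N = -5154737/21881512 (N = (-2 + 2221)/((3857 - 1561)/(1895 + 2751) - 9420) = 2219/(2296/4646 - 9420) = 2219/(2296*(1/4646) - 9420) = 2219/(1148/2323 - 9420) = 2219/(-21881512/2323) = 2219*(-2323/21881512) = -5154737/21881512 ≈ -0.23557)
N*u(h(-1), 1) = -5154737/21881512*6 = -15464211/10940756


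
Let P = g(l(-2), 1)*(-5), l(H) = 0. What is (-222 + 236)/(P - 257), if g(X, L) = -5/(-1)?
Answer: -7/141 ≈ -0.049645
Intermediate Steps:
g(X, L) = 5 (g(X, L) = -5*(-1) = 5)
P = -25 (P = 5*(-5) = -25)
(-222 + 236)/(P - 257) = (-222 + 236)/(-25 - 257) = 14/(-282) = 14*(-1/282) = -7/141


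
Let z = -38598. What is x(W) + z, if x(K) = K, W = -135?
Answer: -38733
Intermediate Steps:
x(W) + z = -135 - 38598 = -38733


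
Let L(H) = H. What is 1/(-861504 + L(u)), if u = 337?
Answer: -1/861167 ≈ -1.1612e-6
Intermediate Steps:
1/(-861504 + L(u)) = 1/(-861504 + 337) = 1/(-861167) = -1/861167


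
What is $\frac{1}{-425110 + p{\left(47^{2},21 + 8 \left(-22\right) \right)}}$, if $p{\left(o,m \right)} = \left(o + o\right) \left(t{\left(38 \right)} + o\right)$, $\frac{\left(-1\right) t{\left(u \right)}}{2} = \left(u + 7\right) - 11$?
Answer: $\frac{1}{9033828} \approx 1.107 \cdot 10^{-7}$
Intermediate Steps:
$t{\left(u \right)} = 8 - 2 u$ ($t{\left(u \right)} = - 2 \left(\left(u + 7\right) - 11\right) = - 2 \left(\left(7 + u\right) - 11\right) = - 2 \left(-4 + u\right) = 8 - 2 u$)
$p{\left(o,m \right)} = 2 o \left(-68 + o\right)$ ($p{\left(o,m \right)} = \left(o + o\right) \left(\left(8 - 76\right) + o\right) = 2 o \left(\left(8 - 76\right) + o\right) = 2 o \left(-68 + o\right)$)
$\frac{1}{-425110 + p{\left(47^{2},21 + 8 \left(-22\right) \right)}} = \frac{1}{-425110 + 2 \cdot 47^{2} \left(-68 + 47^{2}\right)} = \frac{1}{-425110 + 2 \cdot 2209 \left(-68 + 2209\right)} = \frac{1}{-425110 + 2 \cdot 2209 \cdot 2141} = \frac{1}{-425110 + 9458938} = \frac{1}{9033828}$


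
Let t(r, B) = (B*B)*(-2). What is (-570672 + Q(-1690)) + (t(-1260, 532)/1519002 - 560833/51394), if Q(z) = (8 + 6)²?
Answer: -3181183341381619/5576256342 ≈ -5.7049e+5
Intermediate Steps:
t(r, B) = -2*B² (t(r, B) = B²*(-2) = -2*B²)
Q(z) = 196 (Q(z) = 14² = 196)
(-570672 + Q(-1690)) + (t(-1260, 532)/1519002 - 560833/51394) = (-570672 + 196) + (-2*532²/1519002 - 560833/51394) = -570476 + (-2*283024*(1/1519002) - 560833*1/51394) = -570476 + (-566048*1/1519002 - 80119/7342) = -570476 + (-283024/759501 - 80119/7342) = -570476 - 62928422827/5576256342 = -3181183341381619/5576256342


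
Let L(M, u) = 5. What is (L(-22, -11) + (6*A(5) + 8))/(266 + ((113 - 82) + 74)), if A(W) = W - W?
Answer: 13/371 ≈ 0.035040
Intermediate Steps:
A(W) = 0
(L(-22, -11) + (6*A(5) + 8))/(266 + ((113 - 82) + 74)) = (5 + (6*0 + 8))/(266 + ((113 - 82) + 74)) = (5 + (0 + 8))/(266 + (31 + 74)) = (5 + 8)/(266 + 105) = 13/371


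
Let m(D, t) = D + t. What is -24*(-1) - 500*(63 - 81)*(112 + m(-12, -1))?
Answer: 891024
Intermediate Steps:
-24*(-1) - 500*(63 - 81)*(112 + m(-12, -1)) = -24*(-1) - 500*(63 - 81)*(112 + (-12 - 1)) = 24 - (-9000)*(112 - 13) = 24 - (-9000)*99 = 24 - 500*(-1782) = 24 + 891000 = 891024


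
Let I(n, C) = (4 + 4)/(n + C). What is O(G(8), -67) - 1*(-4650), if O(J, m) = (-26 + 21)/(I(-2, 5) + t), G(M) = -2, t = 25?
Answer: 385935/83 ≈ 4649.8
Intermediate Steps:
I(n, C) = 8/(C + n)
O(J, m) = -15/83 (O(J, m) = (-26 + 21)/(8/(5 - 2) + 25) = -5/(8/3 + 25) = -5/83/3 = -5*3/83 = -15/83)
O(G(8), -67) - 1*(-4650) = -15/83 - 1*(-4650) = -15/83 + 4650 = 385935/83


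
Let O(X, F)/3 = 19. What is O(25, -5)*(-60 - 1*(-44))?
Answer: -912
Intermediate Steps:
O(X, F) = 57 (O(X, F) = 3*19 = 57)
O(25, -5)*(-60 - 1*(-44)) = 57*(-60 - 1*(-44)) = 57*(-60 + 44) = 57*(-16) = -912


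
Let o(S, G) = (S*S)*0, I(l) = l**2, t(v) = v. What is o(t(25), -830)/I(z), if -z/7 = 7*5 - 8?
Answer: 0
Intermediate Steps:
z = -189 (z = -7*(7*5 - 8) = -7*(35 - 8) = -7*27 = -189)
o(S, G) = 0 (o(S, G) = S**2*0 = 0)
o(t(25), -830)/I(z) = 0/((-189)**2) = 0/35721 = 0*(1/35721) = 0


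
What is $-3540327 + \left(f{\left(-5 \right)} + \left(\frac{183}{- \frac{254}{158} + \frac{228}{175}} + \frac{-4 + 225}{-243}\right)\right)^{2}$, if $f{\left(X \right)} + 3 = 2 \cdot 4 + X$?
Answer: $- \frac{3331449779098856483}{1048082490081} \approx -3.1786 \cdot 10^{6}$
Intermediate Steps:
$f{\left(X \right)} = 5 + X$ ($f{\left(X \right)} = -3 + \left(2 \cdot 4 + X\right) = -3 + \left(8 + X\right) = 5 + X$)
$-3540327 + \left(f{\left(-5 \right)} + \left(\frac{183}{- \frac{254}{158} + \frac{228}{175}} + \frac{-4 + 225}{-243}\right)\right)^{2} = -3540327 + \left(\left(5 - 5\right) + \left(\frac{183}{- \frac{254}{158} + \frac{228}{175}} + \frac{-4 + 225}{-243}\right)\right)^{2} = -3540327 + \left(0 + \left(\frac{183}{\left(-254\right) \frac{1}{158} + 228 \cdot \frac{1}{175}} + 221 \left(- \frac{1}{243}\right)\right)\right)^{2} = -3540327 + \left(0 + \left(\frac{183}{- \frac{127}{79} + \frac{228}{175}} - \frac{221}{243}\right)\right)^{2} = -3540327 + \left(0 + \left(\frac{183}{- \frac{4213}{13825}} - \frac{221}{243}\right)\right)^{2} = -3540327 + \left(0 + \left(183 \left(- \frac{13825}{4213}\right) - \frac{221}{243}\right)\right)^{2} = -3540327 + \left(0 - \frac{615714998}{1023759}\right)^{2} = -3540327 + \left(- \frac{615714998}{1023759}\right)^{2} = -3540327 + \frac{379104958762140004}{1048082490081} = - \frac{3331449779098856483}{1048082490081}$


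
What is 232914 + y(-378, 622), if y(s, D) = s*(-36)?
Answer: 246522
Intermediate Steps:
y(s, D) = -36*s
232914 + y(-378, 622) = 232914 - 36*(-378) = 232914 + 13608 = 246522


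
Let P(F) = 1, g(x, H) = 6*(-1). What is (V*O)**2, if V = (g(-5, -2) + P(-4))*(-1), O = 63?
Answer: 99225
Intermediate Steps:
g(x, H) = -6
V = 5 (V = (-6 + 1)*(-1) = -5*(-1) = 5)
(V*O)**2 = (5*63)**2 = 315**2 = 99225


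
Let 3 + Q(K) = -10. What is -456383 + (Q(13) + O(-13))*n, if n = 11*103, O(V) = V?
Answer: -485841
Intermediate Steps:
n = 1133
Q(K) = -13 (Q(K) = -3 - 10 = -13)
-456383 + (Q(13) + O(-13))*n = -456383 + (-13 - 13)*1133 = -456383 - 26*1133 = -456383 - 29458 = -485841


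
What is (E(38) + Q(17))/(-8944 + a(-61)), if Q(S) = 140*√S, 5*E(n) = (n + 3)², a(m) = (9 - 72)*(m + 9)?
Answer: -1681/28340 - 35*√17/1417 ≈ -0.16116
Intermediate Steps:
a(m) = -567 - 63*m (a(m) = -63*(9 + m) = -567 - 63*m)
E(n) = (3 + n)²/5 (E(n) = (n + 3)²/5 = (3 + n)²/5)
(E(38) + Q(17))/(-8944 + a(-61)) = ((3 + 38)²/5 + 140*√17)/(-8944 + (-567 - 63*(-61))) = ((⅕)*41² + 140*√17)/(-8944 + (-567 + 3843)) = ((⅕)*1681 + 140*√17)/(-8944 + 3276) = (1681/5 + 140*√17)/(-5668) = (1681/5 + 140*√17)*(-1/5668) = -1681/28340 - 35*√17/1417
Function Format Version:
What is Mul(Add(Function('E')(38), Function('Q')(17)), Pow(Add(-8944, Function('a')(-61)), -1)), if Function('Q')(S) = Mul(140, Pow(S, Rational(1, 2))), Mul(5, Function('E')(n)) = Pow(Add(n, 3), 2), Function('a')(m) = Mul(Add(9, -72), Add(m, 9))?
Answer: Add(Rational(-1681, 28340), Mul(Rational(-35, 1417), Pow(17, Rational(1, 2)))) ≈ -0.16116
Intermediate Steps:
Function('a')(m) = Add(-567, Mul(-63, m)) (Function('a')(m) = Mul(-63, Add(9, m)) = Add(-567, Mul(-63, m)))
Function('E')(n) = Mul(Rational(1, 5), Pow(Add(3, n), 2)) (Function('E')(n) = Mul(Rational(1, 5), Pow(Add(n, 3), 2)) = Mul(Rational(1, 5), Pow(Add(3, n), 2)))
Mul(Add(Function('E')(38), Function('Q')(17)), Pow(Add(-8944, Function('a')(-61)), -1)) = Mul(Add(Mul(Rational(1, 5), Pow(Add(3, 38), 2)), Mul(140, Pow(17, Rational(1, 2)))), Pow(Add(-8944, Add(-567, Mul(-63, -61))), -1)) = Mul(Add(Mul(Rational(1, 5), Pow(41, 2)), Mul(140, Pow(17, Rational(1, 2)))), Pow(Add(-8944, Add(-567, 3843)), -1)) = Mul(Add(Mul(Rational(1, 5), 1681), Mul(140, Pow(17, Rational(1, 2)))), Pow(Add(-8944, 3276), -1)) = Mul(Add(Rational(1681, 5), Mul(140, Pow(17, Rational(1, 2)))), Pow(-5668, -1)) = Mul(Add(Rational(1681, 5), Mul(140, Pow(17, Rational(1, 2)))), Rational(-1, 5668)) = Add(Rational(-1681, 28340), Mul(Rational(-35, 1417), Pow(17, Rational(1, 2))))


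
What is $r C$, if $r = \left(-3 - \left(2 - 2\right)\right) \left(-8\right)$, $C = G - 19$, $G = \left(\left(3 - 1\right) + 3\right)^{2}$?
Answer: $144$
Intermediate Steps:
$G = 25$ ($G = \left(\left(3 - 1\right) + 3\right)^{2} = \left(2 + 3\right)^{2} = 5^{2} = 25$)
$C = 6$ ($C = 25 - 19 = 6$)
$r = 24$ ($r = \left(-3 - 0\right) \left(-8\right) = \left(-3 + 0\right) \left(-8\right) = \left(-3\right) \left(-8\right) = 24$)
$r C = 24 \cdot 6 = 144$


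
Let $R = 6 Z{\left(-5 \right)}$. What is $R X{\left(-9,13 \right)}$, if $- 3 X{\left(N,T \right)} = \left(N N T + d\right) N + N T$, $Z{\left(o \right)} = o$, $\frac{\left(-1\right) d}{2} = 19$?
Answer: $-92520$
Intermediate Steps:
$d = -38$ ($d = \left(-2\right) 19 = -38$)
$X{\left(N,T \right)} = - \frac{N T}{3} - \frac{N \left(-38 + T N^{2}\right)}{3}$ ($X{\left(N,T \right)} = - \frac{\left(N N T - 38\right) N + N T}{3} = - \frac{\left(N^{2} T - 38\right) N + N T}{3} = - \frac{\left(T N^{2} - 38\right) N + N T}{3} = - \frac{\left(-38 + T N^{2}\right) N + N T}{3} = - \frac{N \left(-38 + T N^{2}\right) + N T}{3} = - \frac{N T + N \left(-38 + T N^{2}\right)}{3} = - \frac{N T}{3} - \frac{N \left(-38 + T N^{2}\right)}{3}$)
$R = -30$ ($R = 6 \left(-5\right) = -30$)
$R X{\left(-9,13 \right)} = - 30 \cdot \frac{1}{3} \left(-9\right) \left(38 - 13 - 13 \left(-9\right)^{2}\right) = - 30 \cdot \frac{1}{3} \left(-9\right) \left(38 - 13 - 13 \cdot 81\right) = - 30 \cdot \frac{1}{3} \left(-9\right) \left(38 - 13 - 1053\right) = - 30 \cdot \frac{1}{3} \left(-9\right) \left(-1028\right) = \left(-30\right) 3084 = -92520$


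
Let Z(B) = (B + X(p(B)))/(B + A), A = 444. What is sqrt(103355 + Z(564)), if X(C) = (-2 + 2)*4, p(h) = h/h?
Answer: sqrt(182319207)/42 ≈ 321.49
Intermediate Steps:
p(h) = 1
X(C) = 0 (X(C) = 0*4 = 0)
Z(B) = B/(444 + B) (Z(B) = (B + 0)/(B + 444) = B/(444 + B))
sqrt(103355 + Z(564)) = sqrt(103355 + 564/(444 + 564)) = sqrt(103355 + 564/1008) = sqrt(103355 + 564*(1/1008)) = sqrt(103355 + 47/84) = sqrt(8681867/84) = sqrt(182319207)/42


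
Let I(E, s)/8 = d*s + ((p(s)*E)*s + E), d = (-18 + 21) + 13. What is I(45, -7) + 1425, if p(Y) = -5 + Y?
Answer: 31129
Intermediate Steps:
d = 16 (d = 3 + 13 = 16)
I(E, s) = 8*E + 128*s + 8*E*s*(-5 + s) (I(E, s) = 8*(16*s + (((-5 + s)*E)*s + E)) = 8*(16*s + ((E*(-5 + s))*s + E)) = 8*(16*s + (E*s*(-5 + s) + E)) = 8*(16*s + (E + E*s*(-5 + s))) = 8*(E + 16*s + E*s*(-5 + s)) = 8*E + 128*s + 8*E*s*(-5 + s))
I(45, -7) + 1425 = (8*45 + 128*(-7) + 8*45*(-7)*(-5 - 7)) + 1425 = (360 - 896 + 8*45*(-7)*(-12)) + 1425 = (360 - 896 + 30240) + 1425 = 29704 + 1425 = 31129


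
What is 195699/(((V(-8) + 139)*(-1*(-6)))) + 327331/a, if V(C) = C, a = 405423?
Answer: 26532719281/106220826 ≈ 249.79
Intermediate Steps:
195699/(((V(-8) + 139)*(-1*(-6)))) + 327331/a = 195699/(((-8 + 139)*(-1*(-6)))) + 327331/405423 = 195699/((131*6)) + 327331*(1/405423) = 195699/786 + 327331/405423 = 195699*(1/786) + 327331/405423 = 65233/262 + 327331/405423 = 26532719281/106220826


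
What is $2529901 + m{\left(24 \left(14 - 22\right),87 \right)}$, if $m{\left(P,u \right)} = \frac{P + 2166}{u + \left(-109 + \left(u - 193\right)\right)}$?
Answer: $\frac{161912677}{64} \approx 2.5299 \cdot 10^{6}$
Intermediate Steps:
$m{\left(P,u \right)} = \frac{2166 + P}{-302 + 2 u}$ ($m{\left(P,u \right)} = \frac{2166 + P}{u + \left(-109 + \left(-193 + u\right)\right)} = \frac{2166 + P}{u + \left(-302 + u\right)} = \frac{2166 + P}{-302 + 2 u}$)
$2529901 + m{\left(24 \left(14 - 22\right),87 \right)} = 2529901 + \frac{2166 + 24 \left(14 - 22\right)}{2 \left(-151 + 87\right)} = 2529901 + \frac{2166 + 24 \left(-8\right)}{2 \left(-64\right)} = 2529901 + \frac{1}{2} \left(- \frac{1}{64}\right) \left(2166 - 192\right) = 2529901 + \frac{1}{2} \left(- \frac{1}{64}\right) 1974 = 2529901 - \frac{987}{64} = \frac{161912677}{64}$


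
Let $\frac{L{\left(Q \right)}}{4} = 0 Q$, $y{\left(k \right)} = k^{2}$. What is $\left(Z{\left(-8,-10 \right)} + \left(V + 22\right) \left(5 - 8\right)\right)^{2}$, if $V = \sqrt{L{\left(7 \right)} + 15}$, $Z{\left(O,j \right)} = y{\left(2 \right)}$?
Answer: $3979 + 372 \sqrt{15} \approx 5419.8$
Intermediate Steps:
$L{\left(Q \right)} = 0$ ($L{\left(Q \right)} = 4 \cdot 0 Q = 4 \cdot 0 = 0$)
$Z{\left(O,j \right)} = 4$ ($Z{\left(O,j \right)} = 2^{2} = 4$)
$V = \sqrt{15}$ ($V = \sqrt{0 + 15} = \sqrt{15} \approx 3.873$)
$\left(Z{\left(-8,-10 \right)} + \left(V + 22\right) \left(5 - 8\right)\right)^{2} = \left(4 + \left(\sqrt{15} + 22\right) \left(5 - 8\right)\right)^{2} = \left(4 + \left(22 + \sqrt{15}\right) \left(-3\right)\right)^{2} = \left(4 - \left(66 + 3 \sqrt{15}\right)\right)^{2} = \left(-62 - 3 \sqrt{15}\right)^{2}$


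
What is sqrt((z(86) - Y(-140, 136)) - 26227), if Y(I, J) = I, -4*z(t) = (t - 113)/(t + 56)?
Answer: I*sqrt(2104069238)/284 ≈ 161.51*I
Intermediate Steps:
z(t) = -(-113 + t)/(4*(56 + t)) (z(t) = -(t - 113)/(4*(t + 56)) = -(-113 + t)/(4*(56 + t)))
sqrt((z(86) - Y(-140, 136)) - 26227) = sqrt(((113 - 1*86)/(4*(56 + 86)) - 1*(-140)) - 26227) = sqrt(((1/4)*(113 - 86)/142 + 140) - 26227) = sqrt(((1/4)*(1/142)*27 + 140) - 26227) = sqrt((27/568 + 140) - 26227) = sqrt(79547/568 - 26227) = sqrt(-14817389/568) = I*sqrt(2104069238)/284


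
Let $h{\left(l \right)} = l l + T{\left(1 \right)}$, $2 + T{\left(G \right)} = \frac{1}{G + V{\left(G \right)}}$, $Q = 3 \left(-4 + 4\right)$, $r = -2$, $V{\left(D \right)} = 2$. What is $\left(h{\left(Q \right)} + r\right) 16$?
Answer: $- \frac{176}{3} \approx -58.667$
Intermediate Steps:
$Q = 0$ ($Q = 3 \cdot 0 = 0$)
$T{\left(G \right)} = -2 + \frac{1}{2 + G}$ ($T{\left(G \right)} = -2 + \frac{1}{G + 2} = -2 + \frac{1}{2 + G}$)
$h{\left(l \right)} = - \frac{5}{3} + l^{2}$ ($h{\left(l \right)} = l l + \frac{-3 - 2}{2 + 1} = l^{2} + \frac{-3 - 2}{3} = l^{2} + \frac{1}{3} \left(-5\right) = l^{2} - \frac{5}{3} = - \frac{5}{3} + l^{2}$)
$\left(h{\left(Q \right)} + r\right) 16 = \left(\left(- \frac{5}{3} + 0^{2}\right) - 2\right) 16 = \left(\left(- \frac{5}{3} + 0\right) - 2\right) 16 = \left(- \frac{5}{3} - 2\right) 16 = \left(- \frac{11}{3}\right) 16 = - \frac{176}{3}$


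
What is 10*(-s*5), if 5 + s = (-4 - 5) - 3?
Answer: 850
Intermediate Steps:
s = -17 (s = -5 + ((-4 - 5) - 3) = -5 + (-9 - 3) = -5 - 12 = -17)
10*(-s*5) = 10*(-1*(-17)*5) = 10*(17*5) = 10*85 = 850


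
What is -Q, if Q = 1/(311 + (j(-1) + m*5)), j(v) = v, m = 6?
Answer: -1/340 ≈ -0.0029412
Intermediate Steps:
Q = 1/340 (Q = 1/(311 + (-1 + 6*5)) = 1/(311 + (-1 + 30)) = 1/(311 + 29) = 1/340 ≈ 0.0029412)
-Q = -1*1/340 = -1/340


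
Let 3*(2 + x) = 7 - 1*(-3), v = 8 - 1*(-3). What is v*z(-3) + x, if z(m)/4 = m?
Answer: -392/3 ≈ -130.67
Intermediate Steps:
z(m) = 4*m
v = 11 (v = 8 + 3 = 11)
x = 4/3 (x = -2 + (7 - 1*(-3))/3 = -2 + (7 + 3)/3 = -2 + (1/3)*10 = -2 + 10/3 = 4/3 ≈ 1.3333)
v*z(-3) + x = 11*(4*(-3)) + 4/3 = 11*(-12) + 4/3 = -132 + 4/3 = -392/3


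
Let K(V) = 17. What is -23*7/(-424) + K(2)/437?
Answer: 77565/185288 ≈ 0.41862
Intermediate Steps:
-23*7/(-424) + K(2)/437 = -23*7/(-424) + 17/437 = -161*(-1/424) + 17*(1/437) = 161/424 + 17/437 = 77565/185288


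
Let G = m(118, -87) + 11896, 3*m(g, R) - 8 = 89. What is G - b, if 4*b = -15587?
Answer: 189901/12 ≈ 15825.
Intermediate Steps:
b = -15587/4 (b = (1/4)*(-15587) = -15587/4 ≈ -3896.8)
m(g, R) = 97/3 (m(g, R) = 8/3 + (1/3)*89 = 8/3 + 89/3 = 97/3)
G = 35785/3 (G = 97/3 + 11896 = 35785/3 ≈ 11928.)
G - b = 35785/3 - 1*(-15587/4) = 35785/3 + 15587/4 = 189901/12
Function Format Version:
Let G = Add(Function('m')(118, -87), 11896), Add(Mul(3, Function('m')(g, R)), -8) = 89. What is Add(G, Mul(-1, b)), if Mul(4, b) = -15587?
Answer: Rational(189901, 12) ≈ 15825.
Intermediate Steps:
b = Rational(-15587, 4) (b = Mul(Rational(1, 4), -15587) = Rational(-15587, 4) ≈ -3896.8)
Function('m')(g, R) = Rational(97, 3) (Function('m')(g, R) = Add(Rational(8, 3), Mul(Rational(1, 3), 89)) = Add(Rational(8, 3), Rational(89, 3)) = Rational(97, 3))
G = Rational(35785, 3) (G = Add(Rational(97, 3), 11896) = Rational(35785, 3) ≈ 11928.)
Add(G, Mul(-1, b)) = Add(Rational(35785, 3), Mul(-1, Rational(-15587, 4))) = Add(Rational(35785, 3), Rational(15587, 4)) = Rational(189901, 12)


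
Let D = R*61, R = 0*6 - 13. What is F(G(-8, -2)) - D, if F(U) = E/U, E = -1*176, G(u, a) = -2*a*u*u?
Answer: 12677/16 ≈ 792.31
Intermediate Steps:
R = -13 (R = 0 - 13 = -13)
G(u, a) = -2*a*u²
E = -176
F(U) = -176/U
D = -793 (D = -13*61 = -793)
F(G(-8, -2)) - D = -176/((-2*(-2)*(-8)²)) - 1*(-793) = -176/((-2*(-2)*64)) + 793 = -176/256 + 793 = -176*1/256 + 793 = -11/16 + 793 = 12677/16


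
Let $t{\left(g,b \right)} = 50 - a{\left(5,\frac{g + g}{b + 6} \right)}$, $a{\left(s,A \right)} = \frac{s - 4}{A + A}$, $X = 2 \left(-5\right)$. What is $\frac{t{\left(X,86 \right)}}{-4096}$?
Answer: $- \frac{523}{40960} \approx -0.012769$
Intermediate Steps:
$X = -10$
$a{\left(s,A \right)} = \frac{-4 + s}{2 A}$
$t{\left(g,b \right)} = 50 - \frac{6 + b}{4 g}$ ($t{\left(g,b \right)} = 50 - \frac{-4 + 5}{2 \frac{g + g}{b + 6}} = 50 - \frac{1}{2} \frac{1}{2 g \frac{1}{6 + b}} 1 = 50 - \frac{1}{2} \frac{6 + b}{2 g} 1 = 50 - \frac{6 + b}{4 g}$)
$\frac{t{\left(X,86 \right)}}{-4096} = \frac{\frac{1}{4} \frac{1}{-10} \left(-6 - 86 + 200 \left(-10\right)\right)}{-4096} = \frac{1}{4} \left(- \frac{1}{10}\right) \left(-6 - 86 - 2000\right) \left(- \frac{1}{4096}\right) = \frac{1}{4} \left(- \frac{1}{10}\right) \left(-2092\right) \left(- \frac{1}{4096}\right) = \frac{523}{10} \left(- \frac{1}{4096}\right) = - \frac{523}{40960}$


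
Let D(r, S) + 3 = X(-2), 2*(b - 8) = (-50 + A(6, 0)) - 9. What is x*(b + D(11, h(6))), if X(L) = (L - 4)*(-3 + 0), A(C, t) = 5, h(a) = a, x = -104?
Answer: 416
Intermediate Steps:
b = -19 (b = 8 + ((-50 + 5) - 9)/2 = 8 + (-45 - 9)/2 = 8 + (½)*(-54) = 8 - 27 = -19)
X(L) = 12 - 3*L (X(L) = (-4 + L)*(-3) = 12 - 3*L)
D(r, S) = 15 (D(r, S) = -3 + (12 - 3*(-2)) = -3 + (12 + 6) = -3 + 18 = 15)
x*(b + D(11, h(6))) = -104*(-19 + 15) = -104*(-4) = 416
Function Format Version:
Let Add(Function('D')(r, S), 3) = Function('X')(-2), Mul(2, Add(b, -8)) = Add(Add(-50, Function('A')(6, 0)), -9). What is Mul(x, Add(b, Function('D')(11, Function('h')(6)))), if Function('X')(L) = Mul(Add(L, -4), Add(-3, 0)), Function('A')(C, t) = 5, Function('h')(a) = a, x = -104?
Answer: 416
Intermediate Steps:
b = -19 (b = Add(8, Mul(Rational(1, 2), Add(Add(-50, 5), -9))) = Add(8, Mul(Rational(1, 2), Add(-45, -9))) = Add(8, Mul(Rational(1, 2), -54)) = Add(8, -27) = -19)
Function('X')(L) = Add(12, Mul(-3, L)) (Function('X')(L) = Mul(Add(-4, L), -3) = Add(12, Mul(-3, L)))
Function('D')(r, S) = 15 (Function('D')(r, S) = Add(-3, Add(12, Mul(-3, -2))) = Add(-3, Add(12, 6)) = Add(-3, 18) = 15)
Mul(x, Add(b, Function('D')(11, Function('h')(6)))) = Mul(-104, Add(-19, 15)) = Mul(-104, -4) = 416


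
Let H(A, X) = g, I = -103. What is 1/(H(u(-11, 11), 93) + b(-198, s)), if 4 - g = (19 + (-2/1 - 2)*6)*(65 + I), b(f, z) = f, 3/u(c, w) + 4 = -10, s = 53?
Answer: -1/384 ≈ -0.0026042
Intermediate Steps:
u(c, w) = -3/14 (u(c, w) = 3/(-4 - 10) = 3/(-14) = 3*(-1/14) = -3/14)
g = -186 (g = 4 - (19 + (-2/1 - 2)*6)*(65 - 103) = 4 - (19 + (-2*1 - 2)*6)*(-38) = 4 - (19 + (-2 - 2)*6)*(-38) = 4 - (19 - 4*6)*(-38) = 4 - (19 - 24)*(-38) = 4 - (-5)*(-38) = 4 - 1*190 = 4 - 190 = -186)
H(A, X) = -186
1/(H(u(-11, 11), 93) + b(-198, s)) = 1/(-186 - 198) = 1/(-384) = -1/384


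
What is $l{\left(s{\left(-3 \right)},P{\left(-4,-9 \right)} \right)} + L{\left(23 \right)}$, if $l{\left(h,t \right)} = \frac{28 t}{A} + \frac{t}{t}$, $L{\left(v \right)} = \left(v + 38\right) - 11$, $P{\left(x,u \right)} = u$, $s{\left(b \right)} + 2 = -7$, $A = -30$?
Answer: $\frac{297}{5} \approx 59.4$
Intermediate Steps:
$s{\left(b \right)} = -9$ ($s{\left(b \right)} = -2 - 7 = -9$)
$L{\left(v \right)} = 27 + v$ ($L{\left(v \right)} = \left(38 + v\right) - 11 = 27 + v$)
$l{\left(h,t \right)} = 1 - \frac{14 t}{15}$ ($l{\left(h,t \right)} = \frac{28 t}{-30} + \frac{t}{t} = 28 t \left(- \frac{1}{30}\right) + 1 = - \frac{14 t}{15} + 1 = 1 - \frac{14 t}{15}$)
$l{\left(s{\left(-3 \right)},P{\left(-4,-9 \right)} \right)} + L{\left(23 \right)} = \left(1 - - \frac{42}{5}\right) + \left(27 + 23\right) = \left(1 + \frac{42}{5}\right) + 50 = \frac{47}{5} + 50 = \frac{297}{5}$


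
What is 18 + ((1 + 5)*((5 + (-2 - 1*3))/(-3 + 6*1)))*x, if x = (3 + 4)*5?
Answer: 18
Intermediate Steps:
x = 35 (x = 7*5 = 35)
18 + ((1 + 5)*((5 + (-2 - 1*3))/(-3 + 6*1)))*x = 18 + ((1 + 5)*((5 + (-2 - 1*3))/(-3 + 6*1)))*35 = 18 + (6*((5 + (-2 - 3))/(-3 + 6)))*35 = 18 + (6*((5 - 5)/3))*35 = 18 + (6*(0*(⅓)))*35 = 18 + (6*0)*35 = 18 + 0*35 = 18 + 0 = 18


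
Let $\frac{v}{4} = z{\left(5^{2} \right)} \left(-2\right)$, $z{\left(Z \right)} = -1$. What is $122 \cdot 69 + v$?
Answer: $8426$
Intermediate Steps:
$v = 8$ ($v = 4 \left(\left(-1\right) \left(-2\right)\right) = 4 \cdot 2 = 8$)
$122 \cdot 69 + v = 122 \cdot 69 + 8 = 8418 + 8 = 8426$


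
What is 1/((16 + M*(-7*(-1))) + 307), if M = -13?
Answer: 1/232 ≈ 0.0043103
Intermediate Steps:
1/((16 + M*(-7*(-1))) + 307) = 1/((16 - (-91)*(-1)) + 307) = 1/((16 - 13*7) + 307) = 1/((16 - 91) + 307) = 1/(-75 + 307) = 1/232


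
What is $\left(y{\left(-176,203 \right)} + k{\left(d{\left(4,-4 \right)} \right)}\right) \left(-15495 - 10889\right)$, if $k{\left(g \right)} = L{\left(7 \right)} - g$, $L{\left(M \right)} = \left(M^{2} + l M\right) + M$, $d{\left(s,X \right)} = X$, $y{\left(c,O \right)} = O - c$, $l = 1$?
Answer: $-11767264$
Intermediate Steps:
$L{\left(M \right)} = M^{2} + 2 M$ ($L{\left(M \right)} = \left(M^{2} + 1 M\right) + M = \left(M^{2} + M\right) + M = \left(M + M^{2}\right) + M = M^{2} + 2 M$)
$k{\left(g \right)} = 63 - g$ ($k{\left(g \right)} = 7 \left(2 + 7\right) - g = 7 \cdot 9 - g = 63 - g$)
$\left(y{\left(-176,203 \right)} + k{\left(d{\left(4,-4 \right)} \right)}\right) \left(-15495 - 10889\right) = \left(\left(203 - -176\right) + \left(63 - -4\right)\right) \left(-15495 - 10889\right) = \left(\left(203 + 176\right) + \left(63 + 4\right)\right) \left(-26384\right) = \left(379 + 67\right) \left(-26384\right) = 446 \left(-26384\right) = -11767264$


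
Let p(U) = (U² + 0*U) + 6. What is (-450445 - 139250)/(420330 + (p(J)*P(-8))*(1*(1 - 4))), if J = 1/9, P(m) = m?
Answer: -15921765/11352806 ≈ -1.4025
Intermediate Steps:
J = ⅑ ≈ 0.11111
p(U) = 6 + U² (p(U) = (U² + 0) + 6 = U² + 6 = 6 + U²)
(-450445 - 139250)/(420330 + (p(J)*P(-8))*(1*(1 - 4))) = (-450445 - 139250)/(420330 + ((6 + (⅑)²)*(-8))*(1*(1 - 4))) = -589695/(420330 + ((6 + 1/81)*(-8))*(1*(-3))) = -589695/(420330 + ((487/81)*(-8))*(-3)) = -589695/(420330 - 3896/81*(-3)) = -589695/(420330 + 3896/27) = -589695/11352806/27 = -589695*27/11352806 = -15921765/11352806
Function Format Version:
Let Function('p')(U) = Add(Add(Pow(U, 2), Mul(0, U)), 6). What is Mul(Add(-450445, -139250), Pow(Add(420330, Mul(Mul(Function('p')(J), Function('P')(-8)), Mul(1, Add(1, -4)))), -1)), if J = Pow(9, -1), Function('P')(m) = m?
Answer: Rational(-15921765, 11352806) ≈ -1.4025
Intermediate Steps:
J = Rational(1, 9) ≈ 0.11111
Function('p')(U) = Add(6, Pow(U, 2)) (Function('p')(U) = Add(Add(Pow(U, 2), 0), 6) = Add(Pow(U, 2), 6) = Add(6, Pow(U, 2)))
Mul(Add(-450445, -139250), Pow(Add(420330, Mul(Mul(Function('p')(J), Function('P')(-8)), Mul(1, Add(1, -4)))), -1)) = Mul(Add(-450445, -139250), Pow(Add(420330, Mul(Mul(Add(6, Pow(Rational(1, 9), 2)), -8), Mul(1, Add(1, -4)))), -1)) = Mul(-589695, Pow(Add(420330, Mul(Mul(Add(6, Rational(1, 81)), -8), Mul(1, -3))), -1)) = Mul(-589695, Pow(Add(420330, Mul(Mul(Rational(487, 81), -8), -3)), -1)) = Mul(-589695, Pow(Add(420330, Mul(Rational(-3896, 81), -3)), -1)) = Mul(-589695, Pow(Add(420330, Rational(3896, 27)), -1)) = Mul(-589695, Pow(Rational(11352806, 27), -1)) = Mul(-589695, Rational(27, 11352806)) = Rational(-15921765, 11352806)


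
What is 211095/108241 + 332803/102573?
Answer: 57675576958/11102604093 ≈ 5.1948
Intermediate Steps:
211095/108241 + 332803/102573 = 57675576958/11102604093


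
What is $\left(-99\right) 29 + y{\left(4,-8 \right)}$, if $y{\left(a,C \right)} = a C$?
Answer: $-2903$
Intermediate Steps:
$y{\left(a,C \right)} = C a$
$\left(-99\right) 29 + y{\left(4,-8 \right)} = \left(-99\right) 29 - 32 = -2871 - 32 = -2903$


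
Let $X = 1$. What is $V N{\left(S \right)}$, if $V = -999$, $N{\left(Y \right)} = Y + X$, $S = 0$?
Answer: $-999$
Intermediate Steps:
$N{\left(Y \right)} = 1 + Y$ ($N{\left(Y \right)} = Y + 1 = 1 + Y$)
$V N{\left(S \right)} = - 999 \left(1 + 0\right) = \left(-999\right) 1 = -999$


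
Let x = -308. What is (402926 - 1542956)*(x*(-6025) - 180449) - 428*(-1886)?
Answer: -1909835590322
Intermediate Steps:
(402926 - 1542956)*(x*(-6025) - 180449) - 428*(-1886) = (402926 - 1542956)*(-308*(-6025) - 180449) - 428*(-1886) = -1140030*(1855700 - 180449) - 1*(-807208) = -1140030*1675251 + 807208 = -1909836397530 + 807208 = -1909835590322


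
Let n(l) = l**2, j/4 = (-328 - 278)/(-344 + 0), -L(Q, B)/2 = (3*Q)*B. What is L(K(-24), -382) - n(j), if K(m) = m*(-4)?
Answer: 406747359/1849 ≈ 2.1998e+5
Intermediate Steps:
K(m) = -4*m
L(Q, B) = -6*B*Q (L(Q, B) = -2*3*Q*B = -6*B*Q)
j = 303/43 (j = 4*((-328 - 278)/(-344 + 0)) = 4*(-606/(-344)) = 4*(-606*(-1/344)) = 4*(303/172) = 303/43 ≈ 7.0465)
L(K(-24), -382) - n(j) = -6*(-382)*(-4*(-24)) - (303/43)**2 = -6*(-382)*96 - 1*91809/1849 = 220032 - 91809/1849 = 406747359/1849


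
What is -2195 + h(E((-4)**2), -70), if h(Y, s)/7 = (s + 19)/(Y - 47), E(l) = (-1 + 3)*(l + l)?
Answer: -2216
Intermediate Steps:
E(l) = 4*l (E(l) = 2*(2*l) = 4*l)
h(Y, s) = 7*(19 + s)/(-47 + Y) (h(Y, s) = 7*((s + 19)/(Y - 47)) = 7*((19 + s)/(-47 + Y)) = 7*(19 + s)/(-47 + Y))
-2195 + h(E((-4)**2), -70) = -2195 + 7*(19 - 70)/(-47 + 4*(-4)**2) = -2195 + 7*(-51)/(-47 + 4*16) = -2195 + 7*(-51)/(-47 + 64) = -2195 + 7*(-51)/17 = -2195 + 7*(1/17)*(-51) = -2195 - 21 = -2216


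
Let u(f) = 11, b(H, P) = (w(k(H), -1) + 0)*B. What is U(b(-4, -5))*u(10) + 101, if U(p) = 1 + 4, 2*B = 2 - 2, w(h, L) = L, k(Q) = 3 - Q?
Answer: 156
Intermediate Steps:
B = 0 (B = (2 - 2)/2 = (½)*0 = 0)
b(H, P) = 0 (b(H, P) = (-1 + 0)*0 = -1*0 = 0)
U(p) = 5
U(b(-4, -5))*u(10) + 101 = 5*11 + 101 = 55 + 101 = 156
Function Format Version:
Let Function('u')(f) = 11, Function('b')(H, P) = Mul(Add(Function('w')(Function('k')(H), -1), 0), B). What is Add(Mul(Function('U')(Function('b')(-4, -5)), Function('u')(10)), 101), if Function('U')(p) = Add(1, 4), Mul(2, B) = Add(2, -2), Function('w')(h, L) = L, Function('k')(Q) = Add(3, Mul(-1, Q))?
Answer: 156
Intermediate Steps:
B = 0 (B = Mul(Rational(1, 2), Add(2, -2)) = Mul(Rational(1, 2), 0) = 0)
Function('b')(H, P) = 0 (Function('b')(H, P) = Mul(Add(-1, 0), 0) = Mul(-1, 0) = 0)
Function('U')(p) = 5
Add(Mul(Function('U')(Function('b')(-4, -5)), Function('u')(10)), 101) = Add(Mul(5, 11), 101) = Add(55, 101) = 156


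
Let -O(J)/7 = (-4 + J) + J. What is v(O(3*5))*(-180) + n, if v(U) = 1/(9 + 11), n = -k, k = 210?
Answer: -219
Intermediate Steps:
n = -210 (n = -1*210 = -210)
O(J) = 28 - 14*J (O(J) = -7*((-4 + J) + J) = -7*(-4 + 2*J) = 28 - 14*J)
v(U) = 1/20
v(O(3*5))*(-180) + n = (1/20)*(-180) - 210 = -9 - 210 = -219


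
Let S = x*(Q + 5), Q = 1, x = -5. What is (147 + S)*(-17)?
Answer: -1989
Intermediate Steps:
S = -30 (S = -5*(1 + 5) = -5*6 = -30)
(147 + S)*(-17) = (147 - 30)*(-17) = 117*(-17) = -1989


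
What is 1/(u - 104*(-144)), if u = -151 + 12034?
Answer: 1/26859 ≈ 3.7231e-5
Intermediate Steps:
u = 11883
1/(u - 104*(-144)) = 1/(11883 - 104*(-144)) = 1/(11883 + 14976) = 1/26859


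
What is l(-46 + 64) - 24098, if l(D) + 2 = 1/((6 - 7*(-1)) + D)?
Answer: -747099/31 ≈ -24100.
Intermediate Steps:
l(D) = -2 + 1/(13 + D) (l(D) = -2 + 1/((6 - 7*(-1)) + D) = -2 + 1/((6 + 7) + D) = -2 + 1/(13 + D))
l(-46 + 64) - 24098 = (-25 - 2*(-46 + 64))/(13 + (-46 + 64)) - 24098 = (-25 - 2*18)/(13 + 18) - 24098 = (-25 - 36)/31 - 24098 = (1/31)*(-61) - 24098 = -61/31 - 24098 = -747099/31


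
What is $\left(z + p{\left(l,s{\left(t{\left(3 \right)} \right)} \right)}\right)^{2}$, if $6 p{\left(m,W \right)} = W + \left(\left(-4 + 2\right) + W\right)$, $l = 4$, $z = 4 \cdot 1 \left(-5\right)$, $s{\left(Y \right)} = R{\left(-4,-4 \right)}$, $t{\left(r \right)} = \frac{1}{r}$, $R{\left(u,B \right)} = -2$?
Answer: $441$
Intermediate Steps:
$s{\left(Y \right)} = -2$
$z = -20$ ($z = 4 \left(-5\right) = -20$)
$p{\left(m,W \right)} = - \frac{1}{3} + \frac{W}{3}$ ($p{\left(m,W \right)} = \frac{W + \left(\left(-4 + 2\right) + W\right)}{6} = \frac{W + \left(-2 + W\right)}{6} = \frac{-2 + 2 W}{6} = - \frac{1}{3} + \frac{W}{3}$)
$\left(z + p{\left(l,s{\left(t{\left(3 \right)} \right)} \right)}\right)^{2} = \left(-20 + \left(- \frac{1}{3} + \frac{1}{3} \left(-2\right)\right)\right)^{2} = \left(-20 - 1\right)^{2} = \left(-21\right)^{2} = 441$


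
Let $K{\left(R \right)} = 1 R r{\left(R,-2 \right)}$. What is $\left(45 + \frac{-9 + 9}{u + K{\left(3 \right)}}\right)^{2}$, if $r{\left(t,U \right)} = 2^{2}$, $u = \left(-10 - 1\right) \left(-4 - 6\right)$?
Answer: $2025$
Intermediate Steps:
$u = 110$ ($u = \left(-11\right) \left(-10\right) = 110$)
$r{\left(t,U \right)} = 4$
$K{\left(R \right)} = 4 R$ ($K{\left(R \right)} = 1 R 4 = R 4 = 4 R$)
$\left(45 + \frac{-9 + 9}{u + K{\left(3 \right)}}\right)^{2} = \left(45 + \frac{-9 + 9}{110 + 4 \cdot 3}\right)^{2} = \left(45 + \frac{0}{110 + 12}\right)^{2} = \left(45 + \frac{0}{122}\right)^{2} = \left(45 + 0 \cdot \frac{1}{122}\right)^{2} = \left(45 + 0\right)^{2} = 45^{2} = 2025$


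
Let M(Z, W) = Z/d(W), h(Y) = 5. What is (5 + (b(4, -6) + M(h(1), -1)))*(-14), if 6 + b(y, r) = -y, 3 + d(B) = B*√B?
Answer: 91 - 7*I ≈ 91.0 - 7.0*I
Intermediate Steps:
d(B) = -3 + B^(3/2) (d(B) = -3 + B*√B = -3 + B^(3/2))
M(Z, W) = Z/(-3 + W^(3/2))
b(y, r) = -6 - y
(5 + (b(4, -6) + M(h(1), -1)))*(-14) = (5 + ((-6 - 1*4) + 5/(-3 + (-1)^(3/2))))*(-14) = (5 + ((-6 - 4) + 5/(-3 - I)))*(-14) = (5 + (-10 + 5*((-3 + I)/10)))*(-14) = (5 + (-10 + (-3 + I)/2))*(-14) = (-5 + (-3 + I)/2)*(-14) = 70 - 7*(-3 + I)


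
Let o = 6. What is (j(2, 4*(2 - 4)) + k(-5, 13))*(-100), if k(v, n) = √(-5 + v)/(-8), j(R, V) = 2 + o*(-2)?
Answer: 1000 + 25*I*√10/2 ≈ 1000.0 + 39.528*I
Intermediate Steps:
j(R, V) = -10 (j(R, V) = 2 + 6*(-2) = 2 - 12 = -10)
k(v, n) = -√(-5 + v)/8 (k(v, n) = √(-5 + v)*(-⅛) = -√(-5 + v)/8)
(j(2, 4*(2 - 4)) + k(-5, 13))*(-100) = (-10 - √(-5 - 5)/8)*(-100) = (-10 - I*√10/8)*(-100) = 1000 + 25*I*√10/2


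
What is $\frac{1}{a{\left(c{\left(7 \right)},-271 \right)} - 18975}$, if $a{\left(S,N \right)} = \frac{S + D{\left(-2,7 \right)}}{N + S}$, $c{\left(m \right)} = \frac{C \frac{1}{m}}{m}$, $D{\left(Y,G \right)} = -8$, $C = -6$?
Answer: $- \frac{13285}{252082477} \approx -5.2701 \cdot 10^{-5}$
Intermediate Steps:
$c{\left(m \right)} = - \frac{6}{m^{2}}$ ($c{\left(m \right)} = \frac{\left(-6\right) \frac{1}{m}}{m} = - \frac{6}{m^{2}}$)
$a{\left(S,N \right)} = \frac{-8 + S}{N + S}$ ($a{\left(S,N \right)} = \frac{S - 8}{N + S} = \frac{-8 + S}{N + S}$)
$\frac{1}{a{\left(c{\left(7 \right)},-271 \right)} - 18975} = \frac{1}{\frac{-8 - \frac{6}{49}}{-271 - \frac{6}{49}} - 18975} = \frac{1}{\frac{1}{- \frac{13285}{49}} \left(- \frac{398}{49}\right) - 18975} = \frac{1}{\left(- \frac{49}{13285}\right) \left(- \frac{398}{49}\right) - 18975} = \frac{1}{\frac{398}{13285} - 18975} = \frac{1}{- \frac{252082477}{13285}} = - \frac{13285}{252082477}$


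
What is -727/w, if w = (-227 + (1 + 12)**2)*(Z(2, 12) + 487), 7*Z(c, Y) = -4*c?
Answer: 5089/197258 ≈ 0.025799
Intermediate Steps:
Z(c, Y) = -4*c/7 (Z(c, Y) = (-4*c)/7 = -4*c/7)
w = -197258/7 (w = (-227 + (1 + 12)**2)*(-4/7*2 + 487) = (-227 + 13**2)*(-8/7 + 487) = (-227 + 169)*(3401/7) = -58*3401/7 = -197258/7 ≈ -28180.)
-727/w = -727/(-197258/7) = -727*(-7/197258) = 5089/197258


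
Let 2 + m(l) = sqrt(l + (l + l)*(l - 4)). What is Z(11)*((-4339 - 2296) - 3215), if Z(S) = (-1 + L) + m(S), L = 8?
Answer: -49250 - 9850*sqrt(165) ≈ -1.7578e+5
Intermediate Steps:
m(l) = -2 + sqrt(l + 2*l*(-4 + l)) (m(l) = -2 + sqrt(l + (l + l)*(l - 4)) = -2 + sqrt(l + (2*l)*(-4 + l)) = -2 + sqrt(l + 2*l*(-4 + l)))
Z(S) = 5 + sqrt(S*(-7 + 2*S)) (Z(S) = (-1 + 8) + (-2 + sqrt(S*(-7 + 2*S))) = 7 + (-2 + sqrt(S*(-7 + 2*S))) = 5 + sqrt(S*(-7 + 2*S)))
Z(11)*((-4339 - 2296) - 3215) = (5 + sqrt(11*(-7 + 2*11)))*((-4339 - 2296) - 3215) = (5 + sqrt(11*(-7 + 22)))*(-6635 - 3215) = (5 + sqrt(11*15))*(-9850) = (5 + sqrt(165))*(-9850) = -49250 - 9850*sqrt(165)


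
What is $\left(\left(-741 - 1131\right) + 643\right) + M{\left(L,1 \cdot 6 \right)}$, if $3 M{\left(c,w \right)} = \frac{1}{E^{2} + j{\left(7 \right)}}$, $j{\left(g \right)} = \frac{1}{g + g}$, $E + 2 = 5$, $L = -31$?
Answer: $- \frac{468235}{381} \approx -1229.0$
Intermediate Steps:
$E = 3$ ($E = -2 + 5 = 3$)
$j{\left(g \right)} = \frac{1}{2 g}$
$M{\left(c,w \right)} = \frac{14}{381}$ ($M{\left(c,w \right)} = \frac{1}{3 \left(3^{2} + \frac{1}{2 \cdot 7}\right)} = \frac{1}{3 \left(9 + \frac{1}{2} \cdot \frac{1}{7}\right)} = \frac{1}{3 \left(9 + \frac{1}{14}\right)} = \frac{1}{3 \cdot \frac{127}{14}} = \frac{1}{3} \cdot \frac{14}{127} = \frac{14}{381}$)
$\left(\left(-741 - 1131\right) + 643\right) + M{\left(L,1 \cdot 6 \right)} = \left(\left(-741 - 1131\right) + 643\right) + \frac{14}{381} = \left(-1872 + 643\right) + \frac{14}{381} = -1229 + \frac{14}{381} = - \frac{468235}{381}$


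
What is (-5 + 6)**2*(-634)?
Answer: -634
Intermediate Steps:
(-5 + 6)**2*(-634) = 1**2*(-634) = 1*(-634) = -634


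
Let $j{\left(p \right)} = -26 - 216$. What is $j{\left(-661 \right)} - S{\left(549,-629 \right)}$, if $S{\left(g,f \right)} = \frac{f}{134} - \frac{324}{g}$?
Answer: $- \frac{1934915}{8174} \approx -236.72$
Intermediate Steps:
$S{\left(g,f \right)} = - \frac{324}{g} + \frac{f}{134}$ ($S{\left(g,f \right)} = f \frac{1}{134} - \frac{324}{g} = \frac{f}{134} - \frac{324}{g} = - \frac{324}{g} + \frac{f}{134}$)
$j{\left(p \right)} = -242$ ($j{\left(p \right)} = -26 - 216 = -242$)
$j{\left(-661 \right)} - S{\left(549,-629 \right)} = -242 - \left(- \frac{324}{549} + \frac{1}{134} \left(-629\right)\right) = -242 - \left(\left(-324\right) \frac{1}{549} - \frac{629}{134}\right) = -242 - \left(- \frac{36}{61} - \frac{629}{134}\right) = -242 - - \frac{43193}{8174} = -242 + \frac{43193}{8174} = - \frac{1934915}{8174}$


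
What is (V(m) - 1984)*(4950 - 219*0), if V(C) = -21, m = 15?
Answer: -9924750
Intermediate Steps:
(V(m) - 1984)*(4950 - 219*0) = (-21 - 1984)*(4950 - 219*0) = -2005*(4950 + 0) = -2005*4950 = -9924750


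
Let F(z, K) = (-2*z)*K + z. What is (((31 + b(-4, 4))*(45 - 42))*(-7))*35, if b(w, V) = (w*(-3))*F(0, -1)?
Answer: -22785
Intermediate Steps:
F(z, K) = z - 2*K*z (F(z, K) = -2*K*z + z = z - 2*K*z)
b(w, V) = 0 (b(w, V) = (w*(-3))*(0*(1 - 2*(-1))) = (-3*w)*(0*(1 + 2)) = (-3*w)*(0*3) = -3*w*0 = 0)
(((31 + b(-4, 4))*(45 - 42))*(-7))*35 = (((31 + 0)*(45 - 42))*(-7))*35 = ((31*3)*(-7))*35 = (93*(-7))*35 = -651*35 = -22785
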